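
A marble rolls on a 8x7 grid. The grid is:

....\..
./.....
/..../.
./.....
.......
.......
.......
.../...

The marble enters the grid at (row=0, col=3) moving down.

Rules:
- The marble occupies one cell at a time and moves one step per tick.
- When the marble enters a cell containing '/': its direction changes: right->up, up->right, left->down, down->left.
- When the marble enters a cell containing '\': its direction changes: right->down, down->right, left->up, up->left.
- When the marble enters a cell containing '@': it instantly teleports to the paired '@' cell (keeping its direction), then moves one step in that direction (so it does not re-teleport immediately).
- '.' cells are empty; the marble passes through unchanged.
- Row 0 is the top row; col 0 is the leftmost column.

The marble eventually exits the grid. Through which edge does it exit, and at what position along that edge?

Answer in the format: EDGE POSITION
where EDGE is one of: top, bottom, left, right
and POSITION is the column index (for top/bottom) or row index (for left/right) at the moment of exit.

Step 1: enter (0,3), '.' pass, move down to (1,3)
Step 2: enter (1,3), '.' pass, move down to (2,3)
Step 3: enter (2,3), '.' pass, move down to (3,3)
Step 4: enter (3,3), '.' pass, move down to (4,3)
Step 5: enter (4,3), '.' pass, move down to (5,3)
Step 6: enter (5,3), '.' pass, move down to (6,3)
Step 7: enter (6,3), '.' pass, move down to (7,3)
Step 8: enter (7,3), '/' deflects down->left, move left to (7,2)
Step 9: enter (7,2), '.' pass, move left to (7,1)
Step 10: enter (7,1), '.' pass, move left to (7,0)
Step 11: enter (7,0), '.' pass, move left to (7,-1)
Step 12: at (7,-1) — EXIT via left edge, pos 7

Answer: left 7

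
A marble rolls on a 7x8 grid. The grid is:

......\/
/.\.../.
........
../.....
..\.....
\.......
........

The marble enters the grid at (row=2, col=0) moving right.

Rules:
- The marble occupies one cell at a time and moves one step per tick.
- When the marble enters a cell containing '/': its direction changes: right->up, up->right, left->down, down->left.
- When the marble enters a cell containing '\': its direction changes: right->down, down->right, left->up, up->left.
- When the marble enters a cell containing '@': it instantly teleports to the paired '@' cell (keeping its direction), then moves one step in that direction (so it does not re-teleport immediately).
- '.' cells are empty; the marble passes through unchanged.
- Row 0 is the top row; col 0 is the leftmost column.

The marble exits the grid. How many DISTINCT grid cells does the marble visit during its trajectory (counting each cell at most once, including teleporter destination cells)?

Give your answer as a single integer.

Step 1: enter (2,0), '.' pass, move right to (2,1)
Step 2: enter (2,1), '.' pass, move right to (2,2)
Step 3: enter (2,2), '.' pass, move right to (2,3)
Step 4: enter (2,3), '.' pass, move right to (2,4)
Step 5: enter (2,4), '.' pass, move right to (2,5)
Step 6: enter (2,5), '.' pass, move right to (2,6)
Step 7: enter (2,6), '.' pass, move right to (2,7)
Step 8: enter (2,7), '.' pass, move right to (2,8)
Step 9: at (2,8) — EXIT via right edge, pos 2
Distinct cells visited: 8 (path length 8)

Answer: 8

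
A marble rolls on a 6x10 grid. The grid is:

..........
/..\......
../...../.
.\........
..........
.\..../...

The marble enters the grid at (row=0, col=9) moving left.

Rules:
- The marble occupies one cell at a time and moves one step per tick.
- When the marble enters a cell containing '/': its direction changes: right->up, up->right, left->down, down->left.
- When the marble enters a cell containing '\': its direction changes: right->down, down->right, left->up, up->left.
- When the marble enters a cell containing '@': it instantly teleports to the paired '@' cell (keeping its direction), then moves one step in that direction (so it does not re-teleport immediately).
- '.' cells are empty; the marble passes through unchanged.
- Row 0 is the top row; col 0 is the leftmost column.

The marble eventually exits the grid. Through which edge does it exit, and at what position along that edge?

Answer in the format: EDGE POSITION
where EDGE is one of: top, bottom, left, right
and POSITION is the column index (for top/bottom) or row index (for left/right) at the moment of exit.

Step 1: enter (0,9), '.' pass, move left to (0,8)
Step 2: enter (0,8), '.' pass, move left to (0,7)
Step 3: enter (0,7), '.' pass, move left to (0,6)
Step 4: enter (0,6), '.' pass, move left to (0,5)
Step 5: enter (0,5), '.' pass, move left to (0,4)
Step 6: enter (0,4), '.' pass, move left to (0,3)
Step 7: enter (0,3), '.' pass, move left to (0,2)
Step 8: enter (0,2), '.' pass, move left to (0,1)
Step 9: enter (0,1), '.' pass, move left to (0,0)
Step 10: enter (0,0), '.' pass, move left to (0,-1)
Step 11: at (0,-1) — EXIT via left edge, pos 0

Answer: left 0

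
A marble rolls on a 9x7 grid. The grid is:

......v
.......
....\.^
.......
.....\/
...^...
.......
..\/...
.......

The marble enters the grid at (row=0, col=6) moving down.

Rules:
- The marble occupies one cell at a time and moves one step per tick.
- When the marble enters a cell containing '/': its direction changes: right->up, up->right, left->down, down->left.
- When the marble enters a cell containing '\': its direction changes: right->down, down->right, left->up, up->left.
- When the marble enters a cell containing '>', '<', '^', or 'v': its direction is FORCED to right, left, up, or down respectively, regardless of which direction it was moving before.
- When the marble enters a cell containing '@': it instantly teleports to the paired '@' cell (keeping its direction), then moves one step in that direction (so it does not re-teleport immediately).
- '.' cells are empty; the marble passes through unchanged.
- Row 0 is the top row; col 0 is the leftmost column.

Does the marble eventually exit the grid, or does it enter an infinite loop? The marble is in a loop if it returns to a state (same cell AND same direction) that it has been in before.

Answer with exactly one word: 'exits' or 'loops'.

Answer: loops

Derivation:
Step 1: enter (0,6), 'v' forces down->down, move down to (1,6)
Step 2: enter (1,6), '.' pass, move down to (2,6)
Step 3: enter (2,6), '^' forces down->up, move up to (1,6)
Step 4: enter (1,6), '.' pass, move up to (0,6)
Step 5: enter (0,6), 'v' forces up->down, move down to (1,6)
Step 6: at (1,6) dir=down — LOOP DETECTED (seen before)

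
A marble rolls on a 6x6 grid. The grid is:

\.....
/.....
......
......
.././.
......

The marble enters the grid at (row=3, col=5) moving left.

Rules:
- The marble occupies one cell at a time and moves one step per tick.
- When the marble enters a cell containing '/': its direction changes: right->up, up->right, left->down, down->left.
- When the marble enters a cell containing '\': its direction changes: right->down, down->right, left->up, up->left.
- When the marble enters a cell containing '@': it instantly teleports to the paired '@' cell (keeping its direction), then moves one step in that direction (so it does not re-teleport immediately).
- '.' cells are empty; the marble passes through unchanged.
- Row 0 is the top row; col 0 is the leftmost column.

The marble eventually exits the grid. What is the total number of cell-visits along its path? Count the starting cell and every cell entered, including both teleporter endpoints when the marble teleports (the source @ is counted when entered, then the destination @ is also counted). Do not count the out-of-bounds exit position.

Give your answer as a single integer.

Answer: 6

Derivation:
Step 1: enter (3,5), '.' pass, move left to (3,4)
Step 2: enter (3,4), '.' pass, move left to (3,3)
Step 3: enter (3,3), '.' pass, move left to (3,2)
Step 4: enter (3,2), '.' pass, move left to (3,1)
Step 5: enter (3,1), '.' pass, move left to (3,0)
Step 6: enter (3,0), '.' pass, move left to (3,-1)
Step 7: at (3,-1) — EXIT via left edge, pos 3
Path length (cell visits): 6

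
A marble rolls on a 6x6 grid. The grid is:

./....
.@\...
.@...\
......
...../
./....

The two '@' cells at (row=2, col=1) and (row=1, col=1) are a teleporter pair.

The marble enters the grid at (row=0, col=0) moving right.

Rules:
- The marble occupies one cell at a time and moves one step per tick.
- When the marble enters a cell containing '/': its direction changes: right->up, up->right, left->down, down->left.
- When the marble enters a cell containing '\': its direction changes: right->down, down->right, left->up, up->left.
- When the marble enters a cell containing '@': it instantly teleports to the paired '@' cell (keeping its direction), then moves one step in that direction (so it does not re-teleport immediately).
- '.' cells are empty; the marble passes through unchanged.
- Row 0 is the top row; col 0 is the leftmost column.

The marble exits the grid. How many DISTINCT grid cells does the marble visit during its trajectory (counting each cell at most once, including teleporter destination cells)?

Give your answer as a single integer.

Step 1: enter (0,0), '.' pass, move right to (0,1)
Step 2: enter (0,1), '/' deflects right->up, move up to (-1,1)
Step 3: at (-1,1) — EXIT via top edge, pos 1
Distinct cells visited: 2 (path length 2)

Answer: 2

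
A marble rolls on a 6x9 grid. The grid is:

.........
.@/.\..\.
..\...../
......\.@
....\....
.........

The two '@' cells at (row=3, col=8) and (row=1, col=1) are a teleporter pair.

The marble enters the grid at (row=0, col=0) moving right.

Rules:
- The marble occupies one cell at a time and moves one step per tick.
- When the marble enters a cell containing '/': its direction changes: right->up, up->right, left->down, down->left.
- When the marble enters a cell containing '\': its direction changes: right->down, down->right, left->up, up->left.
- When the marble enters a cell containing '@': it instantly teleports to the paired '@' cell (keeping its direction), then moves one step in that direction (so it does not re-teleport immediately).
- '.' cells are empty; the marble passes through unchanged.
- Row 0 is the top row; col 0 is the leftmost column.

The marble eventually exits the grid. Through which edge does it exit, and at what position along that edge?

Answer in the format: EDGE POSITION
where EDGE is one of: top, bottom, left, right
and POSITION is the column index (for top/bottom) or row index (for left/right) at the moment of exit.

Answer: right 0

Derivation:
Step 1: enter (0,0), '.' pass, move right to (0,1)
Step 2: enter (0,1), '.' pass, move right to (0,2)
Step 3: enter (0,2), '.' pass, move right to (0,3)
Step 4: enter (0,3), '.' pass, move right to (0,4)
Step 5: enter (0,4), '.' pass, move right to (0,5)
Step 6: enter (0,5), '.' pass, move right to (0,6)
Step 7: enter (0,6), '.' pass, move right to (0,7)
Step 8: enter (0,7), '.' pass, move right to (0,8)
Step 9: enter (0,8), '.' pass, move right to (0,9)
Step 10: at (0,9) — EXIT via right edge, pos 0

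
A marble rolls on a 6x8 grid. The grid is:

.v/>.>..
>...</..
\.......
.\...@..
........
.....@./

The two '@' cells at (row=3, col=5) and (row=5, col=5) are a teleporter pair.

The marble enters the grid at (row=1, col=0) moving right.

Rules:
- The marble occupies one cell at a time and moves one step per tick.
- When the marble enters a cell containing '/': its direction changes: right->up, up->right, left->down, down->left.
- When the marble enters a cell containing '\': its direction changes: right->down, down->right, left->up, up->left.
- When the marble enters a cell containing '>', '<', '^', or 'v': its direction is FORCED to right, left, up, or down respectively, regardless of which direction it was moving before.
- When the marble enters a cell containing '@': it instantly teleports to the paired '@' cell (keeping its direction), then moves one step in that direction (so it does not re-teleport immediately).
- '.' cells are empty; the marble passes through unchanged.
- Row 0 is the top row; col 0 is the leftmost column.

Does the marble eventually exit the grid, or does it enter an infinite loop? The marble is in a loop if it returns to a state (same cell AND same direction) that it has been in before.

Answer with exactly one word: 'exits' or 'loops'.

Answer: loops

Derivation:
Step 1: enter (1,0), '>' forces right->right, move right to (1,1)
Step 2: enter (1,1), '.' pass, move right to (1,2)
Step 3: enter (1,2), '.' pass, move right to (1,3)
Step 4: enter (1,3), '.' pass, move right to (1,4)
Step 5: enter (1,4), '<' forces right->left, move left to (1,3)
Step 6: enter (1,3), '.' pass, move left to (1,2)
Step 7: enter (1,2), '.' pass, move left to (1,1)
Step 8: enter (1,1), '.' pass, move left to (1,0)
Step 9: enter (1,0), '>' forces left->right, move right to (1,1)
Step 10: at (1,1) dir=right — LOOP DETECTED (seen before)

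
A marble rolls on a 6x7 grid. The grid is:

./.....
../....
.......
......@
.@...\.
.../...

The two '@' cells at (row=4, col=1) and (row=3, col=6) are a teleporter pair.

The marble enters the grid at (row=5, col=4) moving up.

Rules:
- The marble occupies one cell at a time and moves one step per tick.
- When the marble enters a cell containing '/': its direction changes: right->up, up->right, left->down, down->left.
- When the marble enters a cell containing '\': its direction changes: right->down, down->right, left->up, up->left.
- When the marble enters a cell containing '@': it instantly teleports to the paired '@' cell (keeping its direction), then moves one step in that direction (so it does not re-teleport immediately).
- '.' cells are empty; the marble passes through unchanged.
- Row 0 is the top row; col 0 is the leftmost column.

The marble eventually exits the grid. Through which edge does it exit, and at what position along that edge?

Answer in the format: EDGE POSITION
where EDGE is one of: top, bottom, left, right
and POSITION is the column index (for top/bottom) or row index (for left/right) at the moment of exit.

Step 1: enter (5,4), '.' pass, move up to (4,4)
Step 2: enter (4,4), '.' pass, move up to (3,4)
Step 3: enter (3,4), '.' pass, move up to (2,4)
Step 4: enter (2,4), '.' pass, move up to (1,4)
Step 5: enter (1,4), '.' pass, move up to (0,4)
Step 6: enter (0,4), '.' pass, move up to (-1,4)
Step 7: at (-1,4) — EXIT via top edge, pos 4

Answer: top 4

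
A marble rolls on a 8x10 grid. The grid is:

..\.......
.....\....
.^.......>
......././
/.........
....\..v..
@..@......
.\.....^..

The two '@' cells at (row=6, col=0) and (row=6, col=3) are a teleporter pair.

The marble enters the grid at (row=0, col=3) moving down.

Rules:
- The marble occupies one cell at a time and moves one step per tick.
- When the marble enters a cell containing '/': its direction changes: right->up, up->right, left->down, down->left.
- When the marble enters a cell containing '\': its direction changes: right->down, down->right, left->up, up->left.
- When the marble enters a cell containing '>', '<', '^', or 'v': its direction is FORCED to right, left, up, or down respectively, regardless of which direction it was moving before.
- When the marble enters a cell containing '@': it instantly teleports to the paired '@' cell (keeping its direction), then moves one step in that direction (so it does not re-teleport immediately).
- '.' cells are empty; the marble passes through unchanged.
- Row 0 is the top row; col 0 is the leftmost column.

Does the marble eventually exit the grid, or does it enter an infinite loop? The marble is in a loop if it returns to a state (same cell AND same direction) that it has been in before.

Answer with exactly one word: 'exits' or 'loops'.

Answer: exits

Derivation:
Step 1: enter (0,3), '.' pass, move down to (1,3)
Step 2: enter (1,3), '.' pass, move down to (2,3)
Step 3: enter (2,3), '.' pass, move down to (3,3)
Step 4: enter (3,3), '.' pass, move down to (4,3)
Step 5: enter (4,3), '.' pass, move down to (5,3)
Step 6: enter (5,3), '.' pass, move down to (6,3)
Step 7: enter (6,3), '@' teleport (6,3)->(6,0), also enter (6,0), move down to (7,0)
Step 8: enter (7,0), '.' pass, move down to (8,0)
Step 9: at (8,0) — EXIT via bottom edge, pos 0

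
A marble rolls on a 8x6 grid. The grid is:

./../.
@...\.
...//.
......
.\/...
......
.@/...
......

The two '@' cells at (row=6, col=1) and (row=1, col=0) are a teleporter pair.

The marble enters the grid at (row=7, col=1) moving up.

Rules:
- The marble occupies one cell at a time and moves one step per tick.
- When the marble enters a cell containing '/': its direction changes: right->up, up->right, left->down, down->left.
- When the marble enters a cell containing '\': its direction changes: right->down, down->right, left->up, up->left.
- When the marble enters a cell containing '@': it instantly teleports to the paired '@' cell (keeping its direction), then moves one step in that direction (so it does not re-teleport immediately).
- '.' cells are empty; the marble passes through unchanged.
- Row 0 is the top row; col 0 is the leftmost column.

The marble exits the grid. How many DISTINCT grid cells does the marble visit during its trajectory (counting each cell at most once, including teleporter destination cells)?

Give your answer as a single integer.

Answer: 4

Derivation:
Step 1: enter (7,1), '.' pass, move up to (6,1)
Step 2: enter (6,1), '@' teleport (6,1)->(1,0), also enter (1,0), move up to (0,0)
Step 3: enter (0,0), '.' pass, move up to (-1,0)
Step 4: at (-1,0) — EXIT via top edge, pos 0
Distinct cells visited: 4 (path length 4)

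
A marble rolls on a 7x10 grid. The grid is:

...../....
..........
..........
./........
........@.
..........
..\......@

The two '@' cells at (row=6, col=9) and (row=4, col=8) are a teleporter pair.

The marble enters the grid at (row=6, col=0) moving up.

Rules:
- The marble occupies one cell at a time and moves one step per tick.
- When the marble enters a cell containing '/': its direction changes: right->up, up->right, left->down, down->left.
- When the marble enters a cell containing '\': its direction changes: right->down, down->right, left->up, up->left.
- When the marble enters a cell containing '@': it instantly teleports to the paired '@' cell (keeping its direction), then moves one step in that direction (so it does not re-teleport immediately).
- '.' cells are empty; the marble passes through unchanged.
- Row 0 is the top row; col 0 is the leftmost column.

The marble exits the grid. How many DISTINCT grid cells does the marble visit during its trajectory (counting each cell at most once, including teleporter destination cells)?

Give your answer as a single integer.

Step 1: enter (6,0), '.' pass, move up to (5,0)
Step 2: enter (5,0), '.' pass, move up to (4,0)
Step 3: enter (4,0), '.' pass, move up to (3,0)
Step 4: enter (3,0), '.' pass, move up to (2,0)
Step 5: enter (2,0), '.' pass, move up to (1,0)
Step 6: enter (1,0), '.' pass, move up to (0,0)
Step 7: enter (0,0), '.' pass, move up to (-1,0)
Step 8: at (-1,0) — EXIT via top edge, pos 0
Distinct cells visited: 7 (path length 7)

Answer: 7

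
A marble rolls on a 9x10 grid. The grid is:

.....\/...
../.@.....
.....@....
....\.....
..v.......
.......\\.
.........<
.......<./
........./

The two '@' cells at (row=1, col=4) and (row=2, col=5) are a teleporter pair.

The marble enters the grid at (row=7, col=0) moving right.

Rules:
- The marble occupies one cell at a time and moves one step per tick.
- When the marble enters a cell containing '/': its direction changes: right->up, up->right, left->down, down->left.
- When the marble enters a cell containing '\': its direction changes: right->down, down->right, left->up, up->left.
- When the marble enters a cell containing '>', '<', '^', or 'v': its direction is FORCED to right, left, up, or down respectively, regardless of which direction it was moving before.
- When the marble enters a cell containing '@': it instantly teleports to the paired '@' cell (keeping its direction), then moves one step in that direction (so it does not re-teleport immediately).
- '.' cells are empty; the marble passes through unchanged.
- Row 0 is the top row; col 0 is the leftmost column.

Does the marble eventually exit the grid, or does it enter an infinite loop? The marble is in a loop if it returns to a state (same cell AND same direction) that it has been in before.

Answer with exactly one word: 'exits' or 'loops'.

Answer: exits

Derivation:
Step 1: enter (7,0), '.' pass, move right to (7,1)
Step 2: enter (7,1), '.' pass, move right to (7,2)
Step 3: enter (7,2), '.' pass, move right to (7,3)
Step 4: enter (7,3), '.' pass, move right to (7,4)
Step 5: enter (7,4), '.' pass, move right to (7,5)
Step 6: enter (7,5), '.' pass, move right to (7,6)
Step 7: enter (7,6), '.' pass, move right to (7,7)
Step 8: enter (7,7), '<' forces right->left, move left to (7,6)
Step 9: enter (7,6), '.' pass, move left to (7,5)
Step 10: enter (7,5), '.' pass, move left to (7,4)
Step 11: enter (7,4), '.' pass, move left to (7,3)
Step 12: enter (7,3), '.' pass, move left to (7,2)
Step 13: enter (7,2), '.' pass, move left to (7,1)
Step 14: enter (7,1), '.' pass, move left to (7,0)
Step 15: enter (7,0), '.' pass, move left to (7,-1)
Step 16: at (7,-1) — EXIT via left edge, pos 7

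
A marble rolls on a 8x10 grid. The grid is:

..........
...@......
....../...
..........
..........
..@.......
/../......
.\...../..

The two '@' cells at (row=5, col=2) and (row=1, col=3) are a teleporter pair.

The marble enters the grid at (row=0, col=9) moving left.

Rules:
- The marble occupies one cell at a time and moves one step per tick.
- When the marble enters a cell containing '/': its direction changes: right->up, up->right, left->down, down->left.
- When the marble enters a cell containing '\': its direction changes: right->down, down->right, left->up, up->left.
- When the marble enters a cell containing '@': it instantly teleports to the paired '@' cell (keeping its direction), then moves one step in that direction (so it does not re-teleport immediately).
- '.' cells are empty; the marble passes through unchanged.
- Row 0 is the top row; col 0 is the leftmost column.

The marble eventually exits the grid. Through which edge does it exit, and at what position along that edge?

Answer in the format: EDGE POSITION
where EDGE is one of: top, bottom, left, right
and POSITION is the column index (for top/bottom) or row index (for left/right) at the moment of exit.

Step 1: enter (0,9), '.' pass, move left to (0,8)
Step 2: enter (0,8), '.' pass, move left to (0,7)
Step 3: enter (0,7), '.' pass, move left to (0,6)
Step 4: enter (0,6), '.' pass, move left to (0,5)
Step 5: enter (0,5), '.' pass, move left to (0,4)
Step 6: enter (0,4), '.' pass, move left to (0,3)
Step 7: enter (0,3), '.' pass, move left to (0,2)
Step 8: enter (0,2), '.' pass, move left to (0,1)
Step 9: enter (0,1), '.' pass, move left to (0,0)
Step 10: enter (0,0), '.' pass, move left to (0,-1)
Step 11: at (0,-1) — EXIT via left edge, pos 0

Answer: left 0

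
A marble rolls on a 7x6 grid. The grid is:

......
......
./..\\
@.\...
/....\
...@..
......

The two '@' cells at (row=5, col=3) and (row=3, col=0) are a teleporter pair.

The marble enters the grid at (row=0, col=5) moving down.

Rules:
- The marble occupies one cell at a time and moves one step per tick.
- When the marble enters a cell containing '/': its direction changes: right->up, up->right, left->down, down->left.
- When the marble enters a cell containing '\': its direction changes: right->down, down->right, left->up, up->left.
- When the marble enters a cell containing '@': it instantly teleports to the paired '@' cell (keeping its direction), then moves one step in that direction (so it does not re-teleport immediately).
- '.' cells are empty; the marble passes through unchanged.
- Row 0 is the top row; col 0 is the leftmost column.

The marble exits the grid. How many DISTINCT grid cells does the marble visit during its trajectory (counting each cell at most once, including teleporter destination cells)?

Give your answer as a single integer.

Step 1: enter (0,5), '.' pass, move down to (1,5)
Step 2: enter (1,5), '.' pass, move down to (2,5)
Step 3: enter (2,5), '\' deflects down->right, move right to (2,6)
Step 4: at (2,6) — EXIT via right edge, pos 2
Distinct cells visited: 3 (path length 3)

Answer: 3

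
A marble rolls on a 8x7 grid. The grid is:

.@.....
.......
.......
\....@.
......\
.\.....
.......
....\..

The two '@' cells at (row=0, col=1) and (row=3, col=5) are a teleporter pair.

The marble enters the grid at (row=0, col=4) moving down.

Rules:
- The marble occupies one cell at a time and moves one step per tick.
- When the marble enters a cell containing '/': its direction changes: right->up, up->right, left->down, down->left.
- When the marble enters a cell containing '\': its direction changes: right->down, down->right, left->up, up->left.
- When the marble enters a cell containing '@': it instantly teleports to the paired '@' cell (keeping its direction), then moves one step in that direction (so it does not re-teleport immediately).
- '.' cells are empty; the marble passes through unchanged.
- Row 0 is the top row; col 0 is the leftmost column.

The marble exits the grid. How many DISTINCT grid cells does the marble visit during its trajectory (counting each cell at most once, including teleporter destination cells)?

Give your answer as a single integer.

Step 1: enter (0,4), '.' pass, move down to (1,4)
Step 2: enter (1,4), '.' pass, move down to (2,4)
Step 3: enter (2,4), '.' pass, move down to (3,4)
Step 4: enter (3,4), '.' pass, move down to (4,4)
Step 5: enter (4,4), '.' pass, move down to (5,4)
Step 6: enter (5,4), '.' pass, move down to (6,4)
Step 7: enter (6,4), '.' pass, move down to (7,4)
Step 8: enter (7,4), '\' deflects down->right, move right to (7,5)
Step 9: enter (7,5), '.' pass, move right to (7,6)
Step 10: enter (7,6), '.' pass, move right to (7,7)
Step 11: at (7,7) — EXIT via right edge, pos 7
Distinct cells visited: 10 (path length 10)

Answer: 10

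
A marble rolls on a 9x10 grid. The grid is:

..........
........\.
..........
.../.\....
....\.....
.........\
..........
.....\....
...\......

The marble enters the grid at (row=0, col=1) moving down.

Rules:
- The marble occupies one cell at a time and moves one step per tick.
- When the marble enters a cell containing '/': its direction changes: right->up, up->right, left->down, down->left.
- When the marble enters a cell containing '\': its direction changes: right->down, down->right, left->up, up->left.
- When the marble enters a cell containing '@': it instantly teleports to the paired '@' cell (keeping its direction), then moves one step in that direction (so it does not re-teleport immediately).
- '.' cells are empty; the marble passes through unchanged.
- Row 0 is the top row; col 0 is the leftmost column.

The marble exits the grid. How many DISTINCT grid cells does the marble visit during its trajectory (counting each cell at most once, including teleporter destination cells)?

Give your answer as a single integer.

Answer: 9

Derivation:
Step 1: enter (0,1), '.' pass, move down to (1,1)
Step 2: enter (1,1), '.' pass, move down to (2,1)
Step 3: enter (2,1), '.' pass, move down to (3,1)
Step 4: enter (3,1), '.' pass, move down to (4,1)
Step 5: enter (4,1), '.' pass, move down to (5,1)
Step 6: enter (5,1), '.' pass, move down to (6,1)
Step 7: enter (6,1), '.' pass, move down to (7,1)
Step 8: enter (7,1), '.' pass, move down to (8,1)
Step 9: enter (8,1), '.' pass, move down to (9,1)
Step 10: at (9,1) — EXIT via bottom edge, pos 1
Distinct cells visited: 9 (path length 9)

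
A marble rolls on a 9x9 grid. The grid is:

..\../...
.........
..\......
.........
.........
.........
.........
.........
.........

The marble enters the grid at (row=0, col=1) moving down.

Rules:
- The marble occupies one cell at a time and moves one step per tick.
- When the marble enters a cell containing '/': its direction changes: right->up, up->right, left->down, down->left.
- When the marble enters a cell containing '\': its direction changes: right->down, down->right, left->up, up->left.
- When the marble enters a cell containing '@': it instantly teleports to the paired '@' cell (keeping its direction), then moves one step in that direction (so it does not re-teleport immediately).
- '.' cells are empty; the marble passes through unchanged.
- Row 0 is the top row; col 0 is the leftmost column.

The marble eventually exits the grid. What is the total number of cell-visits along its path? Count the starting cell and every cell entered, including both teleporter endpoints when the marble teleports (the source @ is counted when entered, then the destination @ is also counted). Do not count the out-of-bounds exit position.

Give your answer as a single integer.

Step 1: enter (0,1), '.' pass, move down to (1,1)
Step 2: enter (1,1), '.' pass, move down to (2,1)
Step 3: enter (2,1), '.' pass, move down to (3,1)
Step 4: enter (3,1), '.' pass, move down to (4,1)
Step 5: enter (4,1), '.' pass, move down to (5,1)
Step 6: enter (5,1), '.' pass, move down to (6,1)
Step 7: enter (6,1), '.' pass, move down to (7,1)
Step 8: enter (7,1), '.' pass, move down to (8,1)
Step 9: enter (8,1), '.' pass, move down to (9,1)
Step 10: at (9,1) — EXIT via bottom edge, pos 1
Path length (cell visits): 9

Answer: 9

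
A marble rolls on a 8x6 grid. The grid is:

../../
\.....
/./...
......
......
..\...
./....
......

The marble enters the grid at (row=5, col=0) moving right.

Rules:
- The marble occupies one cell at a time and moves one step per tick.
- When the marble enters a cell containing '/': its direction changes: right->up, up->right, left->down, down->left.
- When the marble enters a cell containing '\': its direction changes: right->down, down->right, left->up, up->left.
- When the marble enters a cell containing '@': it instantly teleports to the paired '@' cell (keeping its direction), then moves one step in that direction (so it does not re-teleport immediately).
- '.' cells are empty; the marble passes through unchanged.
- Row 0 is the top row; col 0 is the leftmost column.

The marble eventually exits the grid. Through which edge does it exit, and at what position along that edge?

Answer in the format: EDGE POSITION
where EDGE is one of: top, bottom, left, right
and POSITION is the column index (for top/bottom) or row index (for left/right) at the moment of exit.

Step 1: enter (5,0), '.' pass, move right to (5,1)
Step 2: enter (5,1), '.' pass, move right to (5,2)
Step 3: enter (5,2), '\' deflects right->down, move down to (6,2)
Step 4: enter (6,2), '.' pass, move down to (7,2)
Step 5: enter (7,2), '.' pass, move down to (8,2)
Step 6: at (8,2) — EXIT via bottom edge, pos 2

Answer: bottom 2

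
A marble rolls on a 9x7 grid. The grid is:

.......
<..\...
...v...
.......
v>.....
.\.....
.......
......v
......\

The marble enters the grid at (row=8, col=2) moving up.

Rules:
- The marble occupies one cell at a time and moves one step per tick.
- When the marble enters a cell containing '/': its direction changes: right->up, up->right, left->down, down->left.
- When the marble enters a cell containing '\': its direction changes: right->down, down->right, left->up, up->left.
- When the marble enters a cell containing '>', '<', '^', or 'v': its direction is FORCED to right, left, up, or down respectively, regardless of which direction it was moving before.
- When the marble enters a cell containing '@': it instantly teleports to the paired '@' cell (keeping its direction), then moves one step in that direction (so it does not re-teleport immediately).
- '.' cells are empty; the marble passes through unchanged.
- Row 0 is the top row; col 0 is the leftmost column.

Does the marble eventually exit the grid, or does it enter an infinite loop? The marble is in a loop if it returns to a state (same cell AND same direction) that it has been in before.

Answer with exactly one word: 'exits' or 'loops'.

Step 1: enter (8,2), '.' pass, move up to (7,2)
Step 2: enter (7,2), '.' pass, move up to (6,2)
Step 3: enter (6,2), '.' pass, move up to (5,2)
Step 4: enter (5,2), '.' pass, move up to (4,2)
Step 5: enter (4,2), '.' pass, move up to (3,2)
Step 6: enter (3,2), '.' pass, move up to (2,2)
Step 7: enter (2,2), '.' pass, move up to (1,2)
Step 8: enter (1,2), '.' pass, move up to (0,2)
Step 9: enter (0,2), '.' pass, move up to (-1,2)
Step 10: at (-1,2) — EXIT via top edge, pos 2

Answer: exits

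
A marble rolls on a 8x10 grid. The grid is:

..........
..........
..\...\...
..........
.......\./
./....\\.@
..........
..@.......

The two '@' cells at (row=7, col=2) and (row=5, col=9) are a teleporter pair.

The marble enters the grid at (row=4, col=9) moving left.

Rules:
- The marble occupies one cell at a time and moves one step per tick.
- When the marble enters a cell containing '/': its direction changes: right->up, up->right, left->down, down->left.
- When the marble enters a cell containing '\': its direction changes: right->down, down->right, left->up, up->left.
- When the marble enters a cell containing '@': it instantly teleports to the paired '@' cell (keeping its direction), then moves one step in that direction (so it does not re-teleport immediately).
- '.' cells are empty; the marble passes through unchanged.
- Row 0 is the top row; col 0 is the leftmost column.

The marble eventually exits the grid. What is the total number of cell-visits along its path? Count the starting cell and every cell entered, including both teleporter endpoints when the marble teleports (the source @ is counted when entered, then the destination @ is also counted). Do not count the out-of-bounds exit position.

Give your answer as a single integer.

Answer: 3

Derivation:
Step 1: enter (4,9), '/' deflects left->down, move down to (5,9)
Step 2: enter (5,9), '@' teleport (5,9)->(7,2), also enter (7,2), move down to (8,2)
Step 3: at (8,2) — EXIT via bottom edge, pos 2
Path length (cell visits): 3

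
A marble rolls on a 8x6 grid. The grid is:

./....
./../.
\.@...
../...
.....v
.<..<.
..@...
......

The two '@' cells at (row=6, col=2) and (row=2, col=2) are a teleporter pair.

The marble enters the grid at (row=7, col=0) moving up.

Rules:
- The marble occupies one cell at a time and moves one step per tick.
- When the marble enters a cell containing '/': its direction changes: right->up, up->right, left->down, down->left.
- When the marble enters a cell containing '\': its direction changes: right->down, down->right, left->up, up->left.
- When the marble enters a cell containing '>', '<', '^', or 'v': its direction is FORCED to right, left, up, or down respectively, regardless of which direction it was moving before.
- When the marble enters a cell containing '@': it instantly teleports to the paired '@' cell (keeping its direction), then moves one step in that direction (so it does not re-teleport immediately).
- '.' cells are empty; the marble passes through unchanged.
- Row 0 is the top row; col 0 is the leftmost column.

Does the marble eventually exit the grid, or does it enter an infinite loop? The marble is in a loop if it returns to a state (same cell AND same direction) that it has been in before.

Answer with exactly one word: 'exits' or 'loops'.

Step 1: enter (7,0), '.' pass, move up to (6,0)
Step 2: enter (6,0), '.' pass, move up to (5,0)
Step 3: enter (5,0), '.' pass, move up to (4,0)
Step 4: enter (4,0), '.' pass, move up to (3,0)
Step 5: enter (3,0), '.' pass, move up to (2,0)
Step 6: enter (2,0), '\' deflects up->left, move left to (2,-1)
Step 7: at (2,-1) — EXIT via left edge, pos 2

Answer: exits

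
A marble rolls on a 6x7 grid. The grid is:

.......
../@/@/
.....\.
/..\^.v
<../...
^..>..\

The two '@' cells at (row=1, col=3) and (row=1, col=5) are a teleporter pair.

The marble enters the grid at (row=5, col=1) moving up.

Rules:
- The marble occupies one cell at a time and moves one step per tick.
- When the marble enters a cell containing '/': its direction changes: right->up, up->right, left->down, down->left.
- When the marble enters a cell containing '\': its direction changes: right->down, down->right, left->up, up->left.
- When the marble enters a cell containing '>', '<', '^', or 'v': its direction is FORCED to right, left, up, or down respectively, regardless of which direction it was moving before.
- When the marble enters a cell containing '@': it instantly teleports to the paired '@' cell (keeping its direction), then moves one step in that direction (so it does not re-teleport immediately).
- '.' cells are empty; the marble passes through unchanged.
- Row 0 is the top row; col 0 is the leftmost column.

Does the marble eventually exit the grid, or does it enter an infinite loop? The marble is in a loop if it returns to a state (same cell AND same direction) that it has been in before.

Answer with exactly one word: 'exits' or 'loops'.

Answer: exits

Derivation:
Step 1: enter (5,1), '.' pass, move up to (4,1)
Step 2: enter (4,1), '.' pass, move up to (3,1)
Step 3: enter (3,1), '.' pass, move up to (2,1)
Step 4: enter (2,1), '.' pass, move up to (1,1)
Step 5: enter (1,1), '.' pass, move up to (0,1)
Step 6: enter (0,1), '.' pass, move up to (-1,1)
Step 7: at (-1,1) — EXIT via top edge, pos 1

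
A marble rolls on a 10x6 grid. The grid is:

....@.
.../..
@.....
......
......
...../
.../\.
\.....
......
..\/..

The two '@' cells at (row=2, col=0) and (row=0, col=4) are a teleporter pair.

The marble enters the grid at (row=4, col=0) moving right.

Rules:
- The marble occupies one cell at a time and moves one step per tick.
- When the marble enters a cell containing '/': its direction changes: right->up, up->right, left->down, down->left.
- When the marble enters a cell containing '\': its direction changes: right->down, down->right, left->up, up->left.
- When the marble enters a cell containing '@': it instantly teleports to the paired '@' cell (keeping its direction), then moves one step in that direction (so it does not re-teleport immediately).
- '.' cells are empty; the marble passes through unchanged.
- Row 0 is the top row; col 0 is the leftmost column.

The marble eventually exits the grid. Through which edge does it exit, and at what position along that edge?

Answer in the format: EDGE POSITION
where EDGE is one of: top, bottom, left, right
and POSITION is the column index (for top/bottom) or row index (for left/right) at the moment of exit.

Answer: right 4

Derivation:
Step 1: enter (4,0), '.' pass, move right to (4,1)
Step 2: enter (4,1), '.' pass, move right to (4,2)
Step 3: enter (4,2), '.' pass, move right to (4,3)
Step 4: enter (4,3), '.' pass, move right to (4,4)
Step 5: enter (4,4), '.' pass, move right to (4,5)
Step 6: enter (4,5), '.' pass, move right to (4,6)
Step 7: at (4,6) — EXIT via right edge, pos 4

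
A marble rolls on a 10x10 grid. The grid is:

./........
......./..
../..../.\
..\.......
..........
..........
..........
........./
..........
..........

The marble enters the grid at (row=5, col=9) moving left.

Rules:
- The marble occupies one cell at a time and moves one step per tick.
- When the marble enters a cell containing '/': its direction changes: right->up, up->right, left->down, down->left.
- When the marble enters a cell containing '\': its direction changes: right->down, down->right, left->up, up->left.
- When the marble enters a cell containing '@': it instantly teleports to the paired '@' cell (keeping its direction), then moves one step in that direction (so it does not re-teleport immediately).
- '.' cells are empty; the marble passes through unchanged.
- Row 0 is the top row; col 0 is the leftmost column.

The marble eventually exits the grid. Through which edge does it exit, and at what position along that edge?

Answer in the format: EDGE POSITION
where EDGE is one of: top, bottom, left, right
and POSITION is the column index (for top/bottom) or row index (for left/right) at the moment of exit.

Answer: left 5

Derivation:
Step 1: enter (5,9), '.' pass, move left to (5,8)
Step 2: enter (5,8), '.' pass, move left to (5,7)
Step 3: enter (5,7), '.' pass, move left to (5,6)
Step 4: enter (5,6), '.' pass, move left to (5,5)
Step 5: enter (5,5), '.' pass, move left to (5,4)
Step 6: enter (5,4), '.' pass, move left to (5,3)
Step 7: enter (5,3), '.' pass, move left to (5,2)
Step 8: enter (5,2), '.' pass, move left to (5,1)
Step 9: enter (5,1), '.' pass, move left to (5,0)
Step 10: enter (5,0), '.' pass, move left to (5,-1)
Step 11: at (5,-1) — EXIT via left edge, pos 5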